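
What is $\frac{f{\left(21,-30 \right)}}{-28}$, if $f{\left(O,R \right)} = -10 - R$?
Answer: $- \frac{5}{7} \approx -0.71429$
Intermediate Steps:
$\frac{f{\left(21,-30 \right)}}{-28} = \frac{-10 - -30}{-28} = \left(-10 + 30\right) \left(- \frac{1}{28}\right) = 20 \left(- \frac{1}{28}\right) = - \frac{5}{7}$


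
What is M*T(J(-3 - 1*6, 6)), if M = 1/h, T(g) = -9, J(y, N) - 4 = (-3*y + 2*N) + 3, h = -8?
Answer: 9/8 ≈ 1.1250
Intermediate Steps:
J(y, N) = 7 - 3*y + 2*N (J(y, N) = 4 + ((-3*y + 2*N) + 3) = 4 + (3 - 3*y + 2*N) = 7 - 3*y + 2*N)
M = -1/8 (M = 1/(-8) = -1/8 ≈ -0.12500)
M*T(J(-3 - 1*6, 6)) = -1/8*(-9) = 9/8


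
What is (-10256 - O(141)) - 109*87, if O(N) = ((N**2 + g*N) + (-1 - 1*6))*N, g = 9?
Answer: -3000902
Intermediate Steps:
O(N) = N*(-7 + N**2 + 9*N) (O(N) = ((N**2 + 9*N) + (-1 - 1*6))*N = ((N**2 + 9*N) + (-1 - 6))*N = ((N**2 + 9*N) - 7)*N = (-7 + N**2 + 9*N)*N = N*(-7 + N**2 + 9*N))
(-10256 - O(141)) - 109*87 = (-10256 - 141*(-7 + 141**2 + 9*141)) - 109*87 = (-10256 - 141*(-7 + 19881 + 1269)) - 9483 = (-10256 - 141*21143) - 9483 = (-10256 - 1*2981163) - 9483 = (-10256 - 2981163) - 9483 = -2991419 - 9483 = -3000902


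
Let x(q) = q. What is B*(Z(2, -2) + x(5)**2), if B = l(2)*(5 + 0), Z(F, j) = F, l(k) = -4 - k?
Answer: -810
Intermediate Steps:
B = -30 (B = (-4 - 1*2)*(5 + 0) = (-4 - 2)*5 = -6*5 = -30)
B*(Z(2, -2) + x(5)**2) = -30*(2 + 5**2) = -30*(2 + 25) = -30*27 = -810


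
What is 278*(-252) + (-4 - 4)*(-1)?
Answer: -70048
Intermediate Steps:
278*(-252) + (-4 - 4)*(-1) = -70056 - 8*(-1) = -70056 + 8 = -70048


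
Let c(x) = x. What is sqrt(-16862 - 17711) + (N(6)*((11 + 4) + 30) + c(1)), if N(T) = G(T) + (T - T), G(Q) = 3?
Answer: 136 + I*sqrt(34573) ≈ 136.0 + 185.94*I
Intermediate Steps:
N(T) = 3 (N(T) = 3 + (T - T) = 3 + 0 = 3)
sqrt(-16862 - 17711) + (N(6)*((11 + 4) + 30) + c(1)) = sqrt(-16862 - 17711) + (3*((11 + 4) + 30) + 1) = sqrt(-34573) + (3*(15 + 30) + 1) = I*sqrt(34573) + (3*45 + 1) = I*sqrt(34573) + (135 + 1) = I*sqrt(34573) + 136 = 136 + I*sqrt(34573)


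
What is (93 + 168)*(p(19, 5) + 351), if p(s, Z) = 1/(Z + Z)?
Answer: 916371/10 ≈ 91637.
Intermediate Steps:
p(s, Z) = 1/(2*Z)
(93 + 168)*(p(19, 5) + 351) = (93 + 168)*((½)/5 + 351) = 261*((½)*(⅕) + 351) = 261*(⅒ + 351) = 261*(3511/10) = 916371/10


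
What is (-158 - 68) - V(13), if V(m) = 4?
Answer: -230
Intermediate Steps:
(-158 - 68) - V(13) = (-158 - 68) - 1*4 = -226 - 4 = -230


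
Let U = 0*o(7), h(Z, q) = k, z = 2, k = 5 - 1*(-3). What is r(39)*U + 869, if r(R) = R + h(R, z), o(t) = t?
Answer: 869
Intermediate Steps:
k = 8 (k = 5 + 3 = 8)
h(Z, q) = 8
r(R) = 8 + R (r(R) = R + 8 = 8 + R)
U = 0 (U = 0*7 = 0)
r(39)*U + 869 = (8 + 39)*0 + 869 = 47*0 + 869 = 0 + 869 = 869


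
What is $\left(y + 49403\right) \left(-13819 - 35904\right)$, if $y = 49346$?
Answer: $-4910096527$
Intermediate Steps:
$\left(y + 49403\right) \left(-13819 - 35904\right) = \left(49346 + 49403\right) \left(-13819 - 35904\right) = 98749 \left(-49723\right) = -4910096527$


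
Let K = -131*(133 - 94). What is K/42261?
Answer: -1703/14087 ≈ -0.12089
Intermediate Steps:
K = -5109 (K = -131*39 = -5109)
K/42261 = -5109/42261 = -5109*1/42261 = -1703/14087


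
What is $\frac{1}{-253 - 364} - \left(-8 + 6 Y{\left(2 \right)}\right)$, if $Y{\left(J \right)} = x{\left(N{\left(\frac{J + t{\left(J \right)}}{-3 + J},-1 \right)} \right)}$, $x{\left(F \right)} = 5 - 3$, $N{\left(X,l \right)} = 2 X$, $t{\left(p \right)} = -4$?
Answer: $- \frac{2469}{617} \approx -4.0016$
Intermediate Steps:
$x{\left(F \right)} = 2$
$Y{\left(J \right)} = 2$
$\frac{1}{-253 - 364} - \left(-8 + 6 Y{\left(2 \right)}\right) = \frac{1}{-253 - 364} + \left(\left(-6\right) 2 + 8\right) = \frac{1}{-617} + \left(-12 + 8\right) = - \frac{1}{617} - 4 = - \frac{2469}{617}$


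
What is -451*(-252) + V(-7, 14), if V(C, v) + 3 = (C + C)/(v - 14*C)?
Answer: 909191/8 ≈ 1.1365e+5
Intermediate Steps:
V(C, v) = -3 + 2*C/(v - 14*C) (V(C, v) = -3 + (C + C)/(v - 14*C) = -3 + (2*C)/(v - 14*C) = -3 + 2*C/(v - 14*C))
-451*(-252) + V(-7, 14) = -451*(-252) + (-44*(-7) + 3*14)/(-1*14 + 14*(-7)) = 113652 + (308 + 42)/(-14 - 98) = 113652 + 350/(-112) = 113652 - 1/112*350 = 113652 - 25/8 = 909191/8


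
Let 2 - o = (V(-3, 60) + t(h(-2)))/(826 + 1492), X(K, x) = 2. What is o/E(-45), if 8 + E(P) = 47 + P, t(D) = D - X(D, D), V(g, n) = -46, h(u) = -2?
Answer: -781/2318 ≈ -0.33693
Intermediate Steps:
t(D) = -2 + D (t(D) = D - 1*2 = D - 2 = -2 + D)
E(P) = 39 + P (E(P) = -8 + (47 + P) = 39 + P)
o = 2343/1159 (o = 2 - (-46 + (-2 - 2))/(826 + 1492) = 2 - (-46 - 4)/2318 = 2 - (-50)/2318 = 2 - 1*(-25/1159) = 2 + 25/1159 = 2343/1159 ≈ 2.0216)
o/E(-45) = 2343/(1159*(39 - 45)) = (2343/1159)/(-6) = (2343/1159)*(-1/6) = -781/2318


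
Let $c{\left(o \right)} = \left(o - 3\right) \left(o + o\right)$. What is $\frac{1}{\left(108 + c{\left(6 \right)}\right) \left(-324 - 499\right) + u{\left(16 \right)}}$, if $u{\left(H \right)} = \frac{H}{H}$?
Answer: $- \frac{1}{118511} \approx -8.438 \cdot 10^{-6}$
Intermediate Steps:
$c{\left(o \right)} = 2 o \left(-3 + o\right)$ ($c{\left(o \right)} = \left(-3 + o\right) 2 o = 2 o \left(-3 + o\right)$)
$u{\left(H \right)} = 1$
$\frac{1}{\left(108 + c{\left(6 \right)}\right) \left(-324 - 499\right) + u{\left(16 \right)}} = \frac{1}{\left(108 + 2 \cdot 6 \left(-3 + 6\right)\right) \left(-324 - 499\right) + 1} = \frac{1}{\left(108 + 2 \cdot 6 \cdot 3\right) \left(-823\right) + 1} = \frac{1}{\left(108 + 36\right) \left(-823\right) + 1} = \frac{1}{144 \left(-823\right) + 1} = \frac{1}{-118512 + 1} = \frac{1}{-118511} = - \frac{1}{118511}$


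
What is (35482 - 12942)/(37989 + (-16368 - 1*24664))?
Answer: -22540/3043 ≈ -7.4072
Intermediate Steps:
(35482 - 12942)/(37989 + (-16368 - 1*24664)) = 22540/(37989 + (-16368 - 24664)) = 22540/(37989 - 41032) = 22540/(-3043) = 22540*(-1/3043) = -22540/3043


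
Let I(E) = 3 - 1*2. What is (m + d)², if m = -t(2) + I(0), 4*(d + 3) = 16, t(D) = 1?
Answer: 1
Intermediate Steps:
I(E) = 1 (I(E) = 3 - 2 = 1)
d = 1 (d = -3 + (¼)*16 = -3 + 4 = 1)
m = 0 (m = -1*1 + 1 = -1 + 1 = 0)
(m + d)² = (0 + 1)² = 1² = 1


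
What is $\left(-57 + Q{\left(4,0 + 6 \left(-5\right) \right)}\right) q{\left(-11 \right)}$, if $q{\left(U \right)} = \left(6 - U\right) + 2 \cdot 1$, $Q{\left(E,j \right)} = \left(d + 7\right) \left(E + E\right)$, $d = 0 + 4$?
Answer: $589$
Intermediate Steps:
$d = 4$
$Q{\left(E,j \right)} = 22 E$ ($Q{\left(E,j \right)} = \left(4 + 7\right) \left(E + E\right) = 11 \cdot 2 E = 22 E$)
$q{\left(U \right)} = 8 - U$ ($q{\left(U \right)} = \left(6 - U\right) + 2 = 8 - U$)
$\left(-57 + Q{\left(4,0 + 6 \left(-5\right) \right)}\right) q{\left(-11 \right)} = \left(-57 + 22 \cdot 4\right) \left(8 - -11\right) = \left(-57 + 88\right) \left(8 + 11\right) = 31 \cdot 19 = 589$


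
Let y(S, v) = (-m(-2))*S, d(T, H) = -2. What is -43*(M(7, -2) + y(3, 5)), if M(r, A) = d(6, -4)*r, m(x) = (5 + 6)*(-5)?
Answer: -6493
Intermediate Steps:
m(x) = -55 (m(x) = 11*(-5) = -55)
M(r, A) = -2*r
y(S, v) = 55*S (y(S, v) = (-1*(-55))*S = 55*S)
-43*(M(7, -2) + y(3, 5)) = -43*(-2*7 + 55*3) = -43*(-14 + 165) = -43*151 = -6493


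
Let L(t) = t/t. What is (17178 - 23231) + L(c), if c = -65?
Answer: -6052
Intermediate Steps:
L(t) = 1
(17178 - 23231) + L(c) = (17178 - 23231) + 1 = -6053 + 1 = -6052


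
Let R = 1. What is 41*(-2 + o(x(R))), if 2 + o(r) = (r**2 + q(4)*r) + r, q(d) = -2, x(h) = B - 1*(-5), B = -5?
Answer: -164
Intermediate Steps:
x(h) = 0 (x(h) = -5 - 1*(-5) = -5 + 5 = 0)
o(r) = -2 + r**2 - r (o(r) = -2 + ((r**2 - 2*r) + r) = -2 + (r**2 - r) = -2 + r**2 - r)
41*(-2 + o(x(R))) = 41*(-2 + (-2 + 0**2 - 1*0)) = 41*(-2 + (-2 + 0 + 0)) = 41*(-2 - 2) = 41*(-4) = -164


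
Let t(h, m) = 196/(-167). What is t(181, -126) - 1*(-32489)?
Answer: 5425467/167 ≈ 32488.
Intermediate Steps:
t(h, m) = -196/167 (t(h, m) = 196*(-1/167) = -196/167)
t(181, -126) - 1*(-32489) = -196/167 - 1*(-32489) = -196/167 + 32489 = 5425467/167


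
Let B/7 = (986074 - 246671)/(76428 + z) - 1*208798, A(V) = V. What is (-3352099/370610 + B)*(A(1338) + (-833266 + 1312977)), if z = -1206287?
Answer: -294414450434178231907559/418737043990 ≈ -7.0310e+11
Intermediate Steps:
B = -1651391272195/1129859 (B = 7*((986074 - 246671)/(76428 - 1206287) - 1*208798) = 7*(739403/(-1129859) - 208798) = 7*(739403*(-1/1129859) - 208798) = 7*(-739403/1129859 - 208798) = 7*(-235913038885/1129859) = -1651391272195/1129859 ≈ -1.4616e+6)
(-3352099/370610 + B)*(A(1338) + (-833266 + 1312977)) = (-3352099/370610 - 1651391272195/1129859)*(1338 + (-833266 + 1312977)) = (-3352099*1/370610 - 1651391272195/1129859)*(1338 + 479711) = (-3352099/370610 - 1651391272195/1129859)*481049 = -612025906787412991/418737043990*481049 = -294414450434178231907559/418737043990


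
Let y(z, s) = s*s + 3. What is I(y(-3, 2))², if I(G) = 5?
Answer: 25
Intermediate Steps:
y(z, s) = 3 + s² (y(z, s) = s² + 3 = 3 + s²)
I(y(-3, 2))² = 5² = 25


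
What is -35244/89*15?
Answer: -5940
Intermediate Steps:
-35244/89*15 = -178*198/89*15 = -396*15 = -5940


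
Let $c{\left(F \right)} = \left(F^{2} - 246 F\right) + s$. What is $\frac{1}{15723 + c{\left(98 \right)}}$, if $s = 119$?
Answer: $\frac{1}{1338} \approx 0.00074738$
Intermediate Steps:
$c{\left(F \right)} = 119 + F^{2} - 246 F$ ($c{\left(F \right)} = \left(F^{2} - 246 F\right) + 119 = 119 + F^{2} - 246 F$)
$\frac{1}{15723 + c{\left(98 \right)}} = \frac{1}{15723 + \left(119 + 98^{2} - 24108\right)} = \frac{1}{15723 + \left(119 + 9604 - 24108\right)} = \frac{1}{15723 - 14385} = \frac{1}{1338}$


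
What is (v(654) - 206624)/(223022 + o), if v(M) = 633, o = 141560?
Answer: -205991/364582 ≈ -0.56501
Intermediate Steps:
(v(654) - 206624)/(223022 + o) = (633 - 206624)/(223022 + 141560) = -205991/364582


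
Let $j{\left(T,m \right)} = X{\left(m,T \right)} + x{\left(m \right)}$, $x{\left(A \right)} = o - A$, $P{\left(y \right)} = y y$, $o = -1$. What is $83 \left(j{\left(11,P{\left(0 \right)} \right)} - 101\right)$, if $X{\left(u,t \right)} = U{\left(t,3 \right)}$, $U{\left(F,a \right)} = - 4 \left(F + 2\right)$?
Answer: $-12782$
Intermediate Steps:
$P{\left(y \right)} = y^{2}$
$U{\left(F,a \right)} = -8 - 4 F$ ($U{\left(F,a \right)} = - 4 \left(2 + F\right) = -8 - 4 F$)
$X{\left(u,t \right)} = -8 - 4 t$
$x{\left(A \right)} = -1 - A$
$j{\left(T,m \right)} = -9 - m - 4 T$ ($j{\left(T,m \right)} = \left(-8 - 4 T\right) - \left(1 + m\right) = -9 - m - 4 T$)
$83 \left(j{\left(11,P{\left(0 \right)} \right)} - 101\right) = 83 \left(\left(-9 - 0^{2} - 44\right) - 101\right) = 83 \left(\left(-9 - 0 - 44\right) - 101\right) = 83 \left(\left(-9 + 0 - 44\right) - 101\right) = 83 \left(-53 - 101\right) = 83 \left(-154\right) = -12782$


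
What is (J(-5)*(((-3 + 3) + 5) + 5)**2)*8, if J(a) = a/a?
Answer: 800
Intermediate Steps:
J(a) = 1
(J(-5)*(((-3 + 3) + 5) + 5)**2)*8 = (1*(((-3 + 3) + 5) + 5)**2)*8 = (1*((0 + 5) + 5)**2)*8 = (1*(5 + 5)**2)*8 = (1*10**2)*8 = (1*100)*8 = 100*8 = 800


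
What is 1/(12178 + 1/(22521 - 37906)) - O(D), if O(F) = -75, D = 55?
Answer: 14051905060/187358529 ≈ 75.000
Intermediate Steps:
1/(12178 + 1/(22521 - 37906)) - O(D) = 1/(12178 + 1/(22521 - 37906)) - 1*(-75) = 1/(12178 + 1/(-15385)) + 75 = 1/(12178 - 1/15385) + 75 = 1/(187358529/15385) + 75 = 15385/187358529 + 75 = 14051905060/187358529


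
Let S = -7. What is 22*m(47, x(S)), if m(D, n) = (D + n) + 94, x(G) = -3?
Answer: 3036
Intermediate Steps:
m(D, n) = 94 + D + n
22*m(47, x(S)) = 22*(94 + 47 - 3) = 22*138 = 3036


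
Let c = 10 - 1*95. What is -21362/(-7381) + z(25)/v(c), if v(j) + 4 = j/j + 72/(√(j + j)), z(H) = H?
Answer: 747223/750849 + 100*I*√170/373 ≈ 0.99517 + 3.4956*I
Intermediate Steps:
c = -85 (c = 10 - 95 = -85)
v(j) = -3 + 36*√2/√j (v(j) = -4 + (j/j + 72/(√(j + j))) = -4 + (1 + 72/(√(2*j))) = -4 + (1 + 72/((√2*√j))) = -4 + (1 + 72*(√2/(2*√j))) = -4 + (1 + 36*√2/√j) = -3 + 36*√2/√j)
-21362/(-7381) + z(25)/v(c) = -21362/(-7381) + 25/(-3 + 36*√2/√(-85)) = -21362*(-1/7381) + 25/(-3 + 36*√2*(-I*√85/85)) = 1942/671 + 25/(-3 - 36*I*√170/85)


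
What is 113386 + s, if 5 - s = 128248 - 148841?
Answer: 133984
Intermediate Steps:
s = 20598 (s = 5 - (128248 - 148841) = 5 - 1*(-20593) = 5 + 20593 = 20598)
113386 + s = 113386 + 20598 = 133984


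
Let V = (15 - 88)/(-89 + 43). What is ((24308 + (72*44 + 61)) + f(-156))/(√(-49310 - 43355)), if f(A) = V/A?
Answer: -197605439*I*√92665/664964040 ≈ -90.46*I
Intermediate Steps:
V = 73/46 (V = -73/(-46) = -73*(-1/46) = 73/46 ≈ 1.5870)
f(A) = 73/(46*A)
((24308 + (72*44 + 61)) + f(-156))/(√(-49310 - 43355)) = ((24308 + (72*44 + 61)) + (73/46)/(-156))/(√(-49310 - 43355)) = ((24308 + (3168 + 61)) + (73/46)*(-1/156))/(√(-92665)) = ((24308 + 3229) - 73/7176)/((I*√92665)) = (27537 - 73/7176)*(-I*√92665/92665) = 197605439*(-I*√92665/92665)/7176 = -197605439*I*√92665/664964040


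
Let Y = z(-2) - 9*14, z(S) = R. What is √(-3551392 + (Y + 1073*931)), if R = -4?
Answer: I*√2552559 ≈ 1597.7*I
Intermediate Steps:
z(S) = -4
Y = -130 (Y = -4 - 9*14 = -4 - 126 = -130)
√(-3551392 + (Y + 1073*931)) = √(-3551392 + (-130 + 1073*931)) = √(-3551392 + (-130 + 998963)) = √(-3551392 + 998833) = √(-2552559) = I*√2552559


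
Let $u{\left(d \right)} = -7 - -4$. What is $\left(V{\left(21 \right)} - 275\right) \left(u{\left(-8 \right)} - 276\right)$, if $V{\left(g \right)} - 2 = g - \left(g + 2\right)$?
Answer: $76725$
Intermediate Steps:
$u{\left(d \right)} = -3$ ($u{\left(d \right)} = -7 + 4 = -3$)
$V{\left(g \right)} = 0$ ($V{\left(g \right)} = 2 + \left(g - \left(g + 2\right)\right) = 2 + \left(g - \left(2 + g\right)\right) = 2 - 2 = 0$)
$\left(V{\left(21 \right)} - 275\right) \left(u{\left(-8 \right)} - 276\right) = \left(0 - 275\right) \left(-3 - 276\right) = \left(-275\right) \left(-279\right) = 76725$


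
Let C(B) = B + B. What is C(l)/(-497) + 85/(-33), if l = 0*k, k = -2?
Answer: -85/33 ≈ -2.5758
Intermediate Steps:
l = 0 (l = 0*(-2) = 0)
C(B) = 2*B
C(l)/(-497) + 85/(-33) = (2*0)/(-497) + 85/(-33) = 0*(-1/497) + 85*(-1/33) = 0 - 85/33 = -85/33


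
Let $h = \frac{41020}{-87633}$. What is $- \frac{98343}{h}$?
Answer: $\frac{1231156017}{5860} \approx 2.101 \cdot 10^{5}$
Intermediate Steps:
$h = - \frac{5860}{12519}$ ($h = 41020 \left(- \frac{1}{87633}\right) = - \frac{5860}{12519} \approx -0.46809$)
$- \frac{98343}{h} = - \frac{98343}{- \frac{5860}{12519}} = \left(-98343\right) \left(- \frac{12519}{5860}\right) = \frac{1231156017}{5860}$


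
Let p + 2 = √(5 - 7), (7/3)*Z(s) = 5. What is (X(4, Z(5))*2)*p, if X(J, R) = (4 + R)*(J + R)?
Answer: -7396/49 + 3698*I*√2/49 ≈ -150.94 + 106.73*I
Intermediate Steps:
Z(s) = 15/7 (Z(s) = (3/7)*5 = 15/7)
p = -2 + I*√2 (p = -2 + √(5 - 7) = -2 + √(-2) = -2 + I*√2 ≈ -2.0 + 1.4142*I)
(X(4, Z(5))*2)*p = (((15/7)² + 4*4 + 4*(15/7) + 4*(15/7))*2)*(-2 + I*√2) = ((225/49 + 16 + 60/7 + 60/7)*2)*(-2 + I*√2) = ((1849/49)*2)*(-2 + I*√2) = 3698*(-2 + I*√2)/49 = -7396/49 + 3698*I*√2/49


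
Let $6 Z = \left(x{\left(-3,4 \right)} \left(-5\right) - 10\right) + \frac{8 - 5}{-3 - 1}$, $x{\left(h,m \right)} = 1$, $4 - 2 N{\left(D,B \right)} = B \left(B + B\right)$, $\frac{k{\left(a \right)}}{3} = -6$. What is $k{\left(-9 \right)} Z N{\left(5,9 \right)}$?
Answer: $- \frac{14931}{4} \approx -3732.8$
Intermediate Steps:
$k{\left(a \right)} = -18$ ($k{\left(a \right)} = 3 \left(-6\right) = -18$)
$N{\left(D,B \right)} = 2 - B^{2}$ ($N{\left(D,B \right)} = 2 - \frac{B \left(B + B\right)}{2} = 2 - \frac{B 2 B}{2} = 2 - \frac{2 B^{2}}{2} = 2 - B^{2}$)
$Z = - \frac{21}{8}$ ($Z = \frac{\left(1 \left(-5\right) - 10\right) + \frac{8 - 5}{-3 - 1}}{6} = \frac{\left(-5 - 10\right) + \frac{3}{-4}}{6} = \frac{-15 + 3 \left(- \frac{1}{4}\right)}{6} = \frac{-15 - \frac{3}{4}}{6} = \frac{1}{6} \left(- \frac{63}{4}\right) = - \frac{21}{8} \approx -2.625$)
$k{\left(-9 \right)} Z N{\left(5,9 \right)} = \left(-18\right) \left(- \frac{21}{8}\right) \left(2 - 9^{2}\right) = \frac{189 \left(2 - 81\right)}{4} = \frac{189}{4} \left(-79\right) = - \frac{14931}{4}$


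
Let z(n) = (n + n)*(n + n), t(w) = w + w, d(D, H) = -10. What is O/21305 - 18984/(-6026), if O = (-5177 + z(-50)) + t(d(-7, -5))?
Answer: 216698499/64191965 ≈ 3.3758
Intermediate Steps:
t(w) = 2*w
z(n) = 4*n² (z(n) = (2*n)*(2*n) = 4*n²)
O = 4803 (O = (-5177 + 4*(-50)²) + 2*(-10) = (-5177 + 4*2500) - 20 = (-5177 + 10000) - 20 = 4823 - 20 = 4803)
O/21305 - 18984/(-6026) = 4803/21305 - 18984/(-6026) = 4803*(1/21305) - 18984*(-1/6026) = 4803/21305 + 9492/3013 = 216698499/64191965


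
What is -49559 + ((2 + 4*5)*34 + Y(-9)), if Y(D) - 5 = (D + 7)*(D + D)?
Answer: -48770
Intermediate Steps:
Y(D) = 5 + 2*D*(7 + D) (Y(D) = 5 + (D + 7)*(D + D) = 5 + (7 + D)*(2*D) = 5 + 2*D*(7 + D))
-49559 + ((2 + 4*5)*34 + Y(-9)) = -49559 + ((2 + 4*5)*34 + (5 + 2*(-9)² + 14*(-9))) = -49559 + ((2 + 20)*34 + (5 + 2*81 - 126)) = -49559 + (22*34 + (5 + 162 - 126)) = -49559 + (748 + 41) = -49559 + 789 = -48770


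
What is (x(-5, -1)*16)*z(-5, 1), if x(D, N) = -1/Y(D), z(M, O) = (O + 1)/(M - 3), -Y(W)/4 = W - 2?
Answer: ⅐ ≈ 0.14286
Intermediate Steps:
Y(W) = 8 - 4*W (Y(W) = -4*(W - 2) = -4*(-2 + W) = 8 - 4*W)
z(M, O) = (1 + O)/(-3 + M)
x(D, N) = -1/(8 - 4*D)
(x(-5, -1)*16)*z(-5, 1) = ((1/(4*(-2 - 5)))*16)*((1 + 1)/(-3 - 5)) = (((¼)/(-7))*16)*(2/(-8)) = (((¼)*(-⅐))*16)*(-⅛*2) = -1/28*16*(-¼) = -4/7*(-¼) = ⅐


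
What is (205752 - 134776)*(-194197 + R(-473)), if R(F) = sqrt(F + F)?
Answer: -13783326272 + 70976*I*sqrt(946) ≈ -1.3783e+10 + 2.183e+6*I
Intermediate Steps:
R(F) = sqrt(2)*sqrt(F) (R(F) = sqrt(2*F) = sqrt(2)*sqrt(F))
(205752 - 134776)*(-194197 + R(-473)) = (205752 - 134776)*(-194197 + sqrt(2)*sqrt(-473)) = 70976*(-194197 + sqrt(2)*(I*sqrt(473))) = 70976*(-194197 + I*sqrt(946)) = -13783326272 + 70976*I*sqrt(946)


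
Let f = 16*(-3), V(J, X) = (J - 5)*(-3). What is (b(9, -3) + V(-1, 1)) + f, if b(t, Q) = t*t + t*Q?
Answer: 24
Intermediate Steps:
V(J, X) = 15 - 3*J (V(J, X) = (-5 + J)*(-3) = 15 - 3*J)
b(t, Q) = t² + Q*t
f = -48
(b(9, -3) + V(-1, 1)) + f = (9*(-3 + 9) + (15 - 3*(-1))) - 48 = (9*6 + (15 + 3)) - 48 = (54 + 18) - 48 = 72 - 48 = 24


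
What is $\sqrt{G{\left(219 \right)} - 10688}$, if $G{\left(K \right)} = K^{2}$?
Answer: $\sqrt{37273} \approx 193.06$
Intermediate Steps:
$\sqrt{G{\left(219 \right)} - 10688} = \sqrt{219^{2} - 10688} = \sqrt{47961 - 10688} = \sqrt{37273}$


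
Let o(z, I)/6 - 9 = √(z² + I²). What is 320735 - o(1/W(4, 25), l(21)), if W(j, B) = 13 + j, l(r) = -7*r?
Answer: 320681 - 6*√6245002/17 ≈ 3.1980e+5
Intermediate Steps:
o(z, I) = 54 + 6*√(I² + z²) (o(z, I) = 54 + 6*√(z² + I²) = 54 + 6*√(I² + z²))
320735 - o(1/W(4, 25), l(21)) = 320735 - (54 + 6*√((-7*21)² + (1/(13 + 4))²)) = 320735 - (54 + 6*√((-147)² + (1/17)²)) = 320735 - (54 + 6*√(21609 + (1/17)²)) = 320735 - (54 + 6*√(21609 + 1/289)) = 320735 - (54 + 6*√(6245002/289)) = 320735 - (54 + 6*(√6245002/17)) = 320735 - (54 + 6*√6245002/17) = 320735 + (-54 - 6*√6245002/17) = 320681 - 6*√6245002/17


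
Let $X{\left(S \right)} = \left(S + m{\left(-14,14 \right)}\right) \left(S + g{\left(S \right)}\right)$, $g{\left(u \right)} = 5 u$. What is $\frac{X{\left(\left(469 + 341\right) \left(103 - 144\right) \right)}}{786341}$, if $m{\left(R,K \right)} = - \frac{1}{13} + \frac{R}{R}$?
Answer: $\frac{86024128680}{10222433} \approx 8415.2$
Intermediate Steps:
$m{\left(R,K \right)} = \frac{12}{13}$ ($m{\left(R,K \right)} = \left(-1\right) \frac{1}{13} + 1 = - \frac{1}{13} + 1 = \frac{12}{13}$)
$X{\left(S \right)} = 6 S \left(\frac{12}{13} + S\right)$ ($X{\left(S \right)} = \left(S + \frac{12}{13}\right) \left(S + 5 S\right) = \left(\frac{12}{13} + S\right) 6 S = 6 S \left(\frac{12}{13} + S\right)$)
$\frac{X{\left(\left(469 + 341\right) \left(103 - 144\right) \right)}}{786341} = \frac{\frac{6}{13} \left(469 + 341\right) \left(103 - 144\right) \left(12 + 13 \left(469 + 341\right) \left(103 - 144\right)\right)}{786341} = \frac{6 \cdot 810 \left(-41\right) \left(12 + 13 \cdot 810 \left(-41\right)\right)}{13} \cdot \frac{1}{786341} = \frac{6}{13} \left(-33210\right) \left(12 + 13 \left(-33210\right)\right) \frac{1}{786341} = \frac{6}{13} \left(-33210\right) \left(12 - 431730\right) \frac{1}{786341} = \frac{6}{13} \left(-33210\right) \left(-431718\right) \frac{1}{786341} = \frac{86024128680}{13} \cdot \frac{1}{786341} = \frac{86024128680}{10222433}$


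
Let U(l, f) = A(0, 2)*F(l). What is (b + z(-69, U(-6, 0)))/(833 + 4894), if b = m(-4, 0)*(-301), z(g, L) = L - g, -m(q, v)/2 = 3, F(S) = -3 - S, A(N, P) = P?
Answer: 627/1909 ≈ 0.32844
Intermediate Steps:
U(l, f) = -6 - 2*l (U(l, f) = 2*(-3 - l) = -6 - 2*l)
m(q, v) = -6 (m(q, v) = -2*3 = -6)
b = 1806 (b = -6*(-301) = 1806)
(b + z(-69, U(-6, 0)))/(833 + 4894) = (1806 + ((-6 - 2*(-6)) - 1*(-69)))/(833 + 4894) = (1806 + ((-6 + 12) + 69))/5727 = (1806 + (6 + 69))*(1/5727) = (1806 + 75)*(1/5727) = 1881*(1/5727) = 627/1909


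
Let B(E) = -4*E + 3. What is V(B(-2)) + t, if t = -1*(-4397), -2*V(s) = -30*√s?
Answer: 4397 + 15*√11 ≈ 4446.8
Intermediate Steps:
B(E) = 3 - 4*E
V(s) = 15*√s (V(s) = -(-15)*√s = 15*√s)
t = 4397
V(B(-2)) + t = 15*√(3 - 4*(-2)) + 4397 = 15*√(3 + 8) + 4397 = 15*√11 + 4397 = 4397 + 15*√11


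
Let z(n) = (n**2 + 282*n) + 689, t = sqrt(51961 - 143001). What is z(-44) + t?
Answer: -9783 + 4*I*sqrt(5690) ≈ -9783.0 + 301.73*I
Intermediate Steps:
t = 4*I*sqrt(5690) (t = sqrt(-91040) = 4*I*sqrt(5690) ≈ 301.73*I)
z(n) = 689 + n**2 + 282*n
z(-44) + t = (689 + (-44)**2 + 282*(-44)) + 4*I*sqrt(5690) = (689 + 1936 - 12408) + 4*I*sqrt(5690) = -9783 + 4*I*sqrt(5690)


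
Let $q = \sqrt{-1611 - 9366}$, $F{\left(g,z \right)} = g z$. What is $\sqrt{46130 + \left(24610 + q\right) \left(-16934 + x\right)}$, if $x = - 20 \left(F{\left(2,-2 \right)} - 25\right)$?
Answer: $\sqrt{-402425810 - 16354 i \sqrt{10977}} \approx 42.71 - 20061.0 i$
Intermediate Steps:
$q = i \sqrt{10977}$ ($q = \sqrt{-10977} = i \sqrt{10977} \approx 104.77 i$)
$x = 580$ ($x = - 20 \left(2 \left(-2\right) - 25\right) = - 20 \left(-4 - 25\right) = \left(-20\right) \left(-29\right) = 580$)
$\sqrt{46130 + \left(24610 + q\right) \left(-16934 + x\right)} = \sqrt{46130 + \left(24610 + i \sqrt{10977}\right) \left(-16934 + 580\right)} = \sqrt{46130 + \left(24610 + i \sqrt{10977}\right) \left(-16354\right)} = \sqrt{46130 - \left(402471940 + 16354 i \sqrt{10977}\right)} = \sqrt{-402425810 - 16354 i \sqrt{10977}}$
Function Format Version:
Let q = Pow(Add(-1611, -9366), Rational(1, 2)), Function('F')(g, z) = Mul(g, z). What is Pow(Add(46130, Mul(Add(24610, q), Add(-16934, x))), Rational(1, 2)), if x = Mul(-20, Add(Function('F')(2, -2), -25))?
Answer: Pow(Add(-402425810, Mul(-16354, I, Pow(10977, Rational(1, 2)))), Rational(1, 2)) ≈ Add(42.71, Mul(-20061., I))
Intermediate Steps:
q = Mul(I, Pow(10977, Rational(1, 2))) (q = Pow(-10977, Rational(1, 2)) = Mul(I, Pow(10977, Rational(1, 2))) ≈ Mul(104.77, I))
x = 580 (x = Mul(-20, Add(Mul(2, -2), -25)) = Mul(-20, Add(-4, -25)) = Mul(-20, -29) = 580)
Pow(Add(46130, Mul(Add(24610, q), Add(-16934, x))), Rational(1, 2)) = Pow(Add(46130, Mul(Add(24610, Mul(I, Pow(10977, Rational(1, 2)))), Add(-16934, 580))), Rational(1, 2)) = Pow(Add(46130, Mul(Add(24610, Mul(I, Pow(10977, Rational(1, 2)))), -16354)), Rational(1, 2)) = Pow(Add(46130, Add(-402471940, Mul(-16354, I, Pow(10977, Rational(1, 2))))), Rational(1, 2)) = Pow(Add(-402425810, Mul(-16354, I, Pow(10977, Rational(1, 2)))), Rational(1, 2))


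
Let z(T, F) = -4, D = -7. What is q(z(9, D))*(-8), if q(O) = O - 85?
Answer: 712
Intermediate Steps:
q(O) = -85 + O
q(z(9, D))*(-8) = (-85 - 4)*(-8) = -89*(-8) = 712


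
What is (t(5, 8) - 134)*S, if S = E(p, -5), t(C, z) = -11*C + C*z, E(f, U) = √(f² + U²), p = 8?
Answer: -149*√89 ≈ -1405.7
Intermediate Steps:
E(f, U) = √(U² + f²)
S = √89 (S = √((-5)² + 8²) = √(25 + 64) = √89 ≈ 9.4340)
(t(5, 8) - 134)*S = (5*(-11 + 8) - 134)*√89 = (5*(-3) - 134)*√89 = (-15 - 134)*√89 = -149*√89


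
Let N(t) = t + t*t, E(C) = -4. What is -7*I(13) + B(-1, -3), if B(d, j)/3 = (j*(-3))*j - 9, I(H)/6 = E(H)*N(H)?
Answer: 30468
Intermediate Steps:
N(t) = t + t²
I(H) = -24*H*(1 + H) (I(H) = 6*(-4*H*(1 + H)) = -24*H*(1 + H))
B(d, j) = -27 - 9*j² (B(d, j) = 3*((j*(-3))*j - 9) = 3*((-3*j)*j - 9) = 3*(-3*j² - 9) = 3*(-9 - 3*j²) = -27 - 9*j²)
-7*I(13) + B(-1, -3) = -(-168)*13*(1 + 13) + (-27 - 9*(-3)²) = -(-168)*13*14 + (-27 - 9*9) = -7*(-4368) + (-27 - 81) = 30576 - 108 = 30468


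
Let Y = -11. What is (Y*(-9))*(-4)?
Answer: -396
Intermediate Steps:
(Y*(-9))*(-4) = -11*(-9)*(-4) = 99*(-4) = -396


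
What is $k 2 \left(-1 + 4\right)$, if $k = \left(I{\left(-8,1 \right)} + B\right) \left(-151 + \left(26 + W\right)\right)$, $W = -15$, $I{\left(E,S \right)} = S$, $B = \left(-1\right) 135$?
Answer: $112560$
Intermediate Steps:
$B = -135$
$k = 18760$ ($k = \left(1 - 135\right) \left(-151 + \left(26 - 15\right)\right) = - 134 \left(-151 + 11\right) = \left(-134\right) \left(-140\right) = 18760$)
$k 2 \left(-1 + 4\right) = 18760 \cdot 2 \left(-1 + 4\right) = 18760 \cdot 2 \cdot 3 = 18760 \cdot 6 = 112560$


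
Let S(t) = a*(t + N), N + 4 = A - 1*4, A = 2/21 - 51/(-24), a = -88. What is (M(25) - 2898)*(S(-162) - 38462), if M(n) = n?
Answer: 1429734085/21 ≈ 6.8083e+7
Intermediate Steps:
A = 373/168 (A = 2*(1/21) - 51*(-1/24) = 2/21 + 17/8 = 373/168 ≈ 2.2202)
N = -971/168 (N = -4 + (373/168 - 1*4) = -4 + (373/168 - 4) = -4 - 299/168 = -971/168 ≈ -5.7798)
S(t) = 10681/21 - 88*t (S(t) = -88*(t - 971/168) = -88*(-971/168 + t) = 10681/21 - 88*t)
(M(25) - 2898)*(S(-162) - 38462) = (25 - 2898)*((10681/21 - 88*(-162)) - 38462) = -2873*((10681/21 + 14256) - 38462) = -2873*(310057/21 - 38462) = -2873*(-497645/21) = 1429734085/21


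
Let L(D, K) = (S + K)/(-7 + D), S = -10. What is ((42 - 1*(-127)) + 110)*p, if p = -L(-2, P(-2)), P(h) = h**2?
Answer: -186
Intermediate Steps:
L(D, K) = (-10 + K)/(-7 + D)
p = -2/3 (p = -(-10 + (-2)**2)/(-7 - 2) = -(-10 + 4)/(-9) = -(-1)*(-6)/9 = -1*2/3 = -2/3 ≈ -0.66667)
((42 - 1*(-127)) + 110)*p = ((42 - 1*(-127)) + 110)*(-2/3) = ((42 + 127) + 110)*(-2/3) = (169 + 110)*(-2/3) = 279*(-2/3) = -186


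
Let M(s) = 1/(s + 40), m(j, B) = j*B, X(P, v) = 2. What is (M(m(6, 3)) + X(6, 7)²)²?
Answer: 54289/3364 ≈ 16.138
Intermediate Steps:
m(j, B) = B*j
M(s) = 1/(40 + s)
(M(m(6, 3)) + X(6, 7)²)² = (1/(40 + 3*6) + 2²)² = (1/(40 + 18) + 4)² = (1/58 + 4)² = (233/58)² = 54289/3364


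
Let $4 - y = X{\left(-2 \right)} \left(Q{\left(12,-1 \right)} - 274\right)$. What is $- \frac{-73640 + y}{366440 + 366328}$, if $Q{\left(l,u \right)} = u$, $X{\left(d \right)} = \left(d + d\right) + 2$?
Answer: $\frac{37093}{366384} \approx 0.10124$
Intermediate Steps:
$X{\left(d \right)} = 2 + 2 d$ ($X{\left(d \right)} = 2 d + 2 = 2 + 2 d$)
$y = -546$ ($y = 4 - \left(2 + 2 \left(-2\right)\right) \left(-1 - 274\right) = 4 - \left(2 - 4\right) \left(-275\right) = 4 - \left(-2\right) \left(-275\right) = 4 - 550 = -546$)
$- \frac{-73640 + y}{366440 + 366328} = - \frac{-73640 - 546}{366440 + 366328} = - \frac{-74186}{732768} = \left(-1\right) \left(- \frac{37093}{366384}\right) = \frac{37093}{366384}$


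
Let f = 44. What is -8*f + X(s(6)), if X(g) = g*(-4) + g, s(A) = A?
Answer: -370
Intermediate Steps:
X(g) = -3*g (X(g) = -4*g + g = -3*g)
-8*f + X(s(6)) = -8*44 - 3*6 = -352 - 18 = -370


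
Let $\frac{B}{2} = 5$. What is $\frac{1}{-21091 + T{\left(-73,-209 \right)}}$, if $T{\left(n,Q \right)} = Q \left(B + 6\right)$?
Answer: $- \frac{1}{24435} \approx -4.0925 \cdot 10^{-5}$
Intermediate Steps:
$B = 10$ ($B = 2 \cdot 5 = 10$)
$T{\left(n,Q \right)} = 16 Q$ ($T{\left(n,Q \right)} = Q \left(10 + 6\right) = Q 16 = 16 Q$)
$\frac{1}{-21091 + T{\left(-73,-209 \right)}} = \frac{1}{-21091 + 16 \left(-209\right)} = \frac{1}{-21091 - 3344} = \frac{1}{-24435} = - \frac{1}{24435}$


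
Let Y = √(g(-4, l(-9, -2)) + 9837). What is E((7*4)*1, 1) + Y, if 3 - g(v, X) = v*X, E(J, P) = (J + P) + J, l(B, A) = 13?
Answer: 57 + 2*√2473 ≈ 156.46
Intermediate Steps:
E(J, P) = P + 2*J
g(v, X) = 3 - X*v (g(v, X) = 3 - v*X = 3 - X*v)
Y = 2*√2473 (Y = √((3 - 1*13*(-4)) + 9837) = √((3 + 52) + 9837) = √(55 + 9837) = √9892 = 2*√2473 ≈ 99.458)
E((7*4)*1, 1) + Y = (1 + 2*((7*4)*1)) + 2*√2473 = (1 + 2*(28*1)) + 2*√2473 = (1 + 2*28) + 2*√2473 = (1 + 56) + 2*√2473 = 57 + 2*√2473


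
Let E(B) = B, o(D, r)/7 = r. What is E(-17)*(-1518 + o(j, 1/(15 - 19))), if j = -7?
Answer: 103343/4 ≈ 25836.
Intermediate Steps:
o(D, r) = 7*r
E(-17)*(-1518 + o(j, 1/(15 - 19))) = -17*(-1518 + 7/(15 - 19)) = -17*(-1518 + 7/(-4)) = -17*(-1518 + 7*(-1/4)) = -17*(-1518 - 7/4) = -17*(-6079/4) = 103343/4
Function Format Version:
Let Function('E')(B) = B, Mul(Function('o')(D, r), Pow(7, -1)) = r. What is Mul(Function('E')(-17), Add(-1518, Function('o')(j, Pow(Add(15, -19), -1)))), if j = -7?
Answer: Rational(103343, 4) ≈ 25836.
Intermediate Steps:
Function('o')(D, r) = Mul(7, r)
Mul(Function('E')(-17), Add(-1518, Function('o')(j, Pow(Add(15, -19), -1)))) = Mul(-17, Add(-1518, Mul(7, Pow(Add(15, -19), -1)))) = Mul(-17, Add(-1518, Mul(7, Pow(-4, -1)))) = Mul(-17, Add(-1518, Mul(7, Rational(-1, 4)))) = Mul(-17, Add(-1518, Rational(-7, 4))) = Mul(-17, Rational(-6079, 4)) = Rational(103343, 4)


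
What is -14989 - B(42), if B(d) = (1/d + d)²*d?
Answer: -3744763/42 ≈ -89161.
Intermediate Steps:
B(d) = d*(d + 1/d)² (B(d) = (d + 1/d)²*d = d*(d + 1/d)²)
-14989 - B(42) = -14989 - (1 + 42²)²/42 = -14989 - (1 + 1764)²/42 = -14989 - 1765²/42 = -14989 - 3115225/42 = -3744763/42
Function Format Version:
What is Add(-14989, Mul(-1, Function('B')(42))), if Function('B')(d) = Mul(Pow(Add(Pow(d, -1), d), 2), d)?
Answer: Rational(-3744763, 42) ≈ -89161.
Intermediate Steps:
Function('B')(d) = Mul(d, Pow(Add(d, Pow(d, -1)), 2)) (Function('B')(d) = Mul(Pow(Add(d, Pow(d, -1)), 2), d) = Mul(d, Pow(Add(d, Pow(d, -1)), 2)))
Add(-14989, Mul(-1, Function('B')(42))) = Add(-14989, Mul(-1, Mul(Pow(42, -1), Pow(Add(1, Pow(42, 2)), 2)))) = Add(-14989, Mul(-1, Mul(Rational(1, 42), Pow(Add(1, 1764), 2)))) = Add(-14989, Mul(-1, Mul(Rational(1, 42), Pow(1765, 2)))) = Add(-14989, Mul(-1, Mul(Rational(1, 42), 3115225))) = Add(-14989, Mul(-1, Rational(3115225, 42))) = Add(-14989, Rational(-3115225, 42)) = Rational(-3744763, 42)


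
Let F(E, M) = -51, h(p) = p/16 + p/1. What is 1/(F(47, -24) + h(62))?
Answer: 8/119 ≈ 0.067227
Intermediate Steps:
h(p) = 17*p/16 (h(p) = p*(1/16) + p*1 = p/16 + p = 17*p/16)
1/(F(47, -24) + h(62)) = 1/(-51 + (17/16)*62) = 1/(-51 + 527/8) = 1/(119/8) = 8/119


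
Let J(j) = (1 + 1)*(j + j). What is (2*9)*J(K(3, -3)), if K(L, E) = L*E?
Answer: -648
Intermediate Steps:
K(L, E) = E*L
J(j) = 4*j (J(j) = 2*(2*j) = 4*j)
(2*9)*J(K(3, -3)) = (2*9)*(4*(-3*3)) = 18*(4*(-9)) = 18*(-36) = -648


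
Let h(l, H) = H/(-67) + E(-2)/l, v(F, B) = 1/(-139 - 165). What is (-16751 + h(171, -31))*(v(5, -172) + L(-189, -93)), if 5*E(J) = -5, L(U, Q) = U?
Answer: 11026628775661/3482928 ≈ 3.1659e+6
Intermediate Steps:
v(F, B) = -1/304 (v(F, B) = 1/(-304) = -1/304)
E(J) = -1 (E(J) = (1/5)*(-5) = -1)
h(l, H) = -1/l - H/67 (h(l, H) = H/(-67) - 1/l = H*(-1/67) - 1/l = -H/67 - 1/l = -1/l - H/67)
(-16751 + h(171, -31))*(v(5, -172) + L(-189, -93)) = (-16751 + (-1/171 - 1/67*(-31)))*(-1/304 - 189) = (-16751 + (-1*1/171 + 31/67))*(-57457/304) = (-16751 + (-1/171 + 31/67))*(-57457/304) = (-16751 + 5234/11457)*(-57457/304) = -191910973/11457*(-57457/304) = 11026628775661/3482928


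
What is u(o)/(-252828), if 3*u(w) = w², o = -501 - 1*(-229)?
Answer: -18496/189621 ≈ -0.097542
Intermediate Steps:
o = -272 (o = -501 + 229 = -272)
u(w) = w²/3
u(o)/(-252828) = ((⅓)*(-272)²)/(-252828) = ((⅓)*73984)*(-1/252828) = (73984/3)*(-1/252828) = -18496/189621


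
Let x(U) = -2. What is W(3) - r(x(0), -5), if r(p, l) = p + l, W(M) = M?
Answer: 10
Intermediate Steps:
r(p, l) = l + p
W(3) - r(x(0), -5) = 3 - (-5 - 2) = 3 - 1*(-7) = 3 + 7 = 10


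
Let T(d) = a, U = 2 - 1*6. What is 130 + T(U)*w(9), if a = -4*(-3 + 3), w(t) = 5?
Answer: 130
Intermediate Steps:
U = -4 (U = 2 - 6 = -4)
a = 0 (a = -4*0 = 0)
T(d) = 0
130 + T(U)*w(9) = 130 + 0*5 = 130 + 0 = 130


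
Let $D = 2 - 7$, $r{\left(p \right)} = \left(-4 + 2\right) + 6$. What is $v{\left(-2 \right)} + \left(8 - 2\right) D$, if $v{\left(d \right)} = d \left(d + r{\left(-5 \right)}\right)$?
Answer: $-34$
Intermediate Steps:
$r{\left(p \right)} = 4$ ($r{\left(p \right)} = -2 + 6 = 4$)
$D = -5$
$v{\left(d \right)} = d \left(4 + d\right)$ ($v{\left(d \right)} = d \left(d + 4\right) = d \left(4 + d\right)$)
$v{\left(-2 \right)} + \left(8 - 2\right) D = - 2 \left(4 - 2\right) + \left(8 - 2\right) \left(-5\right) = \left(-2\right) 2 + \left(8 - 2\right) \left(-5\right) = -4 + 6 \left(-5\right) = -4 - 30 = -34$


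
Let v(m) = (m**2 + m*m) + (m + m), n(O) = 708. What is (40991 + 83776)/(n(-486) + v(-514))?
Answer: 41589/176024 ≈ 0.23627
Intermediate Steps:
v(m) = 2*m + 2*m**2 (v(m) = (m**2 + m**2) + 2*m = 2*m**2 + 2*m = 2*m + 2*m**2)
(40991 + 83776)/(n(-486) + v(-514)) = (40991 + 83776)/(708 + 2*(-514)*(1 - 514)) = 124767/(708 + 2*(-514)*(-513)) = 124767/(708 + 527364) = 124767/528072 = 124767*(1/528072) = 41589/176024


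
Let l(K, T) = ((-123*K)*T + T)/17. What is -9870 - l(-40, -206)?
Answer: 845936/17 ≈ 49761.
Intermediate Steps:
l(K, T) = T/17 - 123*K*T/17 (l(K, T) = (-123*K*T + T)*(1/17) = (T - 123*K*T)*(1/17) = T/17 - 123*K*T/17)
-9870 - l(-40, -206) = -9870 - (-206)*(1 - 123*(-40))/17 = -9870 - (-206)*(1 + 4920)/17 = -9870 - (-206)*4921/17 = -9870 - 1*(-1013726/17) = -9870 + 1013726/17 = 845936/17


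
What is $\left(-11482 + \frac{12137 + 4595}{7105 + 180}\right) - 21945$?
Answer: $- \frac{5180829}{155} \approx -33425.0$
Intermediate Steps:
$\left(-11482 + \frac{12137 + 4595}{7105 + 180}\right) - 21945 = \left(-11482 + \frac{16732}{7285}\right) - 21945 = \left(-11482 + 16732 \cdot \frac{1}{7285}\right) - 21945 = \left(-11482 + \frac{356}{155}\right) - 21945 = - \frac{1779354}{155} - 21945 = - \frac{5180829}{155}$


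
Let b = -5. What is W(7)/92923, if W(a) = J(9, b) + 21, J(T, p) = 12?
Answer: 33/92923 ≈ 0.00035513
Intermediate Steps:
W(a) = 33 (W(a) = 12 + 21 = 33)
W(7)/92923 = 33/92923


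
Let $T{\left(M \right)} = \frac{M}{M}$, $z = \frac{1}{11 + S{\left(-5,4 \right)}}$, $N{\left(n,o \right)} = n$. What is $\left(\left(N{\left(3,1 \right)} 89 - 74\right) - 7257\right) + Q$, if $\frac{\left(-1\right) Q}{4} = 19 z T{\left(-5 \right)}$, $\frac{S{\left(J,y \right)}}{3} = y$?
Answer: $- \frac{162548}{23} \approx -7067.3$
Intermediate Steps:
$S{\left(J,y \right)} = 3 y$
$z = \frac{1}{23}$ ($z = \frac{1}{11 + 3 \cdot 4} = \frac{1}{11 + 12} = \frac{1}{23} \approx 0.043478$)
$T{\left(M \right)} = 1$
$Q = - \frac{76}{23}$ ($Q = - 4 \cdot 19 \cdot \frac{1}{23} \cdot 1 = - 4 \cdot \frac{19}{23} \cdot 1 = \left(-4\right) \frac{19}{23} = - \frac{76}{23} \approx -3.3043$)
$\left(\left(N{\left(3,1 \right)} 89 - 74\right) - 7257\right) + Q = \left(\left(3 \cdot 89 - 74\right) - 7257\right) - \frac{76}{23} = \left(\left(267 - 74\right) - 7257\right) - \frac{76}{23} = \left(193 - 7257\right) - \frac{76}{23} = -7064 - \frac{76}{23} = - \frac{162548}{23}$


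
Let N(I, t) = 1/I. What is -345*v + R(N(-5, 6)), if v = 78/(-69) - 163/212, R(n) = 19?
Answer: 142943/212 ≈ 674.26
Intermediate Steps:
v = -9261/4876 (v = 78*(-1/69) - 163*1/212 = -26/23 - 163/212 = -9261/4876 ≈ -1.8993)
-345*v + R(N(-5, 6)) = -345*(-9261/4876) + 19 = 138915/212 + 19 = 142943/212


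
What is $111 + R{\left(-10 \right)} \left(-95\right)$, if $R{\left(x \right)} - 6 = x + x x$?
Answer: $-9009$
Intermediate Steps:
$R{\left(x \right)} = 6 + x + x^{2}$ ($R{\left(x \right)} = 6 + \left(x + x x\right) = 6 + \left(x + x^{2}\right) = 6 + x + x^{2}$)
$111 + R{\left(-10 \right)} \left(-95\right) = 111 + \left(6 - 10 + \left(-10\right)^{2}\right) \left(-95\right) = 111 + \left(6 - 10 + 100\right) \left(-95\right) = 111 + 96 \left(-95\right) = 111 - 9120 = -9009$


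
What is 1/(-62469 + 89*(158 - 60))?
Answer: -1/53747 ≈ -1.8606e-5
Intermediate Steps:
1/(-62469 + 89*(158 - 60)) = 1/(-62469 + 89*98) = 1/(-62469 + 8722) = 1/(-53747) = -1/53747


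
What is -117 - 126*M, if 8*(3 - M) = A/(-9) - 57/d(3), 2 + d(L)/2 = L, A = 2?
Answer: -7579/8 ≈ -947.38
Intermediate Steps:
d(L) = -4 + 2*L
M = 949/144 (M = 3 - (2/(-9) - 57/(-4 + 2*3))/8 = 3 - (2*(-1/9) - 57/(-4 + 6))/8 = 3 - (-2/9 - 57/2)/8 = 3 - 1/8*(-517/18) = 3 + 517/144 = 949/144 ≈ 6.5903)
-117 - 126*M = -117 - 126*949/144 = -117 - 6643/8 = -7579/8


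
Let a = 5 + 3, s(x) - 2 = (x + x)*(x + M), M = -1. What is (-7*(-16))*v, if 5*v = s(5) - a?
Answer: 3808/5 ≈ 761.60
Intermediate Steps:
s(x) = 2 + 2*x*(-1 + x) (s(x) = 2 + (x + x)*(x - 1) = 2 + (2*x)*(-1 + x) = 2 + 2*x*(-1 + x))
a = 8
v = 34/5 (v = ((2 - 2*5 + 2*5**2) - 1*8)/5 = ((2 - 10 + 2*25) - 8)/5 = ((2 - 10 + 50) - 8)/5 = (42 - 8)/5 = (1/5)*34 = 34/5 ≈ 6.8000)
(-7*(-16))*v = -7*(-16)*(34/5) = 112*(34/5) = 3808/5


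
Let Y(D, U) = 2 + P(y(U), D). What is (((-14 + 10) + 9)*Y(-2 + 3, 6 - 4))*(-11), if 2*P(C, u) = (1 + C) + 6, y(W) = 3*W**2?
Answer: -1265/2 ≈ -632.50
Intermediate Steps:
P(C, u) = 7/2 + C/2 (P(C, u) = ((1 + C) + 6)/2 = (7 + C)/2 = 7/2 + C/2)
Y(D, U) = 11/2 + 3*U**2/2 (Y(D, U) = 2 + (7/2 + (3*U**2)/2) = 2 + (7/2 + 3*U**2/2) = 11/2 + 3*U**2/2)
(((-14 + 10) + 9)*Y(-2 + 3, 6 - 4))*(-11) = (((-14 + 10) + 9)*(11/2 + 3*(6 - 4)**2/2))*(-11) = ((-4 + 9)*(11/2 + (3/2)*2**2))*(-11) = (5*(11/2 + (3/2)*4))*(-11) = (5*(11/2 + 6))*(-11) = (5*(23/2))*(-11) = (115/2)*(-11) = -1265/2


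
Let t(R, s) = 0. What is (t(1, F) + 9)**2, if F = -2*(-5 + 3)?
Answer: 81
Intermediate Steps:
F = 4 (F = -2*(-2) = 4)
(t(1, F) + 9)**2 = (0 + 9)**2 = 9**2 = 81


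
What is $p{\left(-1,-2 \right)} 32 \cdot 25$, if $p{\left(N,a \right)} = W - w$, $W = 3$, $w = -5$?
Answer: $6400$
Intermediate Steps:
$p{\left(N,a \right)} = 8$ ($p{\left(N,a \right)} = 3 - -5 = 3 + 5 = 8$)
$p{\left(-1,-2 \right)} 32 \cdot 25 = 8 \cdot 32 \cdot 25 = 256 \cdot 25 = 6400$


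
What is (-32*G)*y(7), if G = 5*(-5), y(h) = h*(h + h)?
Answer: 78400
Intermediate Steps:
y(h) = 2*h**2 (y(h) = h*(2*h) = 2*h**2)
G = -25
(-32*G)*y(7) = (-32*(-25))*(2*7**2) = 800*(2*49) = 800*98 = 78400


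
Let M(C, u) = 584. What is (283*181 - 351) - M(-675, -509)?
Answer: 50288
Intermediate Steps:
(283*181 - 351) - M(-675, -509) = (283*181 - 351) - 1*584 = (51223 - 351) - 584 = 50872 - 584 = 50288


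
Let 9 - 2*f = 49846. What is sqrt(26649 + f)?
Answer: sqrt(6922)/2 ≈ 41.599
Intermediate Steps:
f = -49837/2 (f = 9/2 - 1/2*49846 = 9/2 - 24923 = -49837/2 ≈ -24919.)
sqrt(26649 + f) = sqrt(26649 - 49837/2) = sqrt(3461/2) = sqrt(6922)/2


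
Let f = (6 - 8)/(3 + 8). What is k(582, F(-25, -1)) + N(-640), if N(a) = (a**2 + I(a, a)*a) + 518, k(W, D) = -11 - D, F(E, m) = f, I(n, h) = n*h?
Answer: -2879072821/11 ≈ -2.6173e+8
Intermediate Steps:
I(n, h) = h*n
f = -2/11 ≈ -0.18182
F(E, m) = -2/11
N(a) = 518 + a**2 + a**3 (N(a) = (a**2 + (a*a)*a) + 518 = (a**2 + a**2*a) + 518 = (a**2 + a**3) + 518 = 518 + a**2 + a**3)
k(582, F(-25, -1)) + N(-640) = (-11 - 1*(-2/11)) + (518 + (-640)**2 + (-640)**3) = (-11 + 2/11) + (518 + 409600 - 262144000) = -119/11 - 261733882 = -2879072821/11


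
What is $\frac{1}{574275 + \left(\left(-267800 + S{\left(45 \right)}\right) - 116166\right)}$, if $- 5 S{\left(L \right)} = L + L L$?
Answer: $\frac{1}{189895} \approx 5.2661 \cdot 10^{-6}$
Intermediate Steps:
$S{\left(L \right)} = - \frac{L}{5} - \frac{L^{2}}{5}$ ($S{\left(L \right)} = - \frac{L + L L}{5} = - \frac{L + L^{2}}{5} = - \frac{L}{5} - \frac{L^{2}}{5}$)
$\frac{1}{574275 + \left(\left(-267800 + S{\left(45 \right)}\right) - 116166\right)} = \frac{1}{574275 - \left(383966 + 9 \left(1 + 45\right)\right)} = \frac{1}{574275 - \left(383966 + 414\right)} = \frac{1}{574275 - 384380} = \frac{1}{189895}$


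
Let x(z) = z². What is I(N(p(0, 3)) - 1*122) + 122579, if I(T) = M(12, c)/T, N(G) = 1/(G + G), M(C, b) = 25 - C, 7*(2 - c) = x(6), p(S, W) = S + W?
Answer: 89605171/731 ≈ 1.2258e+5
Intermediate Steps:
c = -22/7 (c = 2 - ⅐*6² = 2 - ⅐*36 = 2 - 36/7 = -22/7 ≈ -3.1429)
N(G) = 1/(2*G)
I(T) = 13/T (I(T) = (25 - 1*12)/T = (25 - 12)/T = 13/T)
I(N(p(0, 3)) - 1*122) + 122579 = 13/(1/(2*(0 + 3)) - 1*122) + 122579 = 13/((½)/3 - 122) + 122579 = 13/((½)*(⅓) - 122) + 122579 = 13/(⅙ - 122) + 122579 = 13/(-731/6) + 122579 = 13*(-6/731) + 122579 = -78/731 + 122579 = 89605171/731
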